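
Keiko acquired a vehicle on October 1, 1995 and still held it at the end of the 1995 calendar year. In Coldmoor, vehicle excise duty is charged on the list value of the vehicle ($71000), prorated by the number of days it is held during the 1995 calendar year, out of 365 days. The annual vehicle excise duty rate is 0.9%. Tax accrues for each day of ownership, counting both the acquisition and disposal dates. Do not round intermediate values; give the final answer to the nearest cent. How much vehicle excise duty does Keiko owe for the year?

Days held (October 1 – December 31, 1995): 92 out of 365
Tax = $71000 × 0.9% × 92/365 = $161.0630

$161.06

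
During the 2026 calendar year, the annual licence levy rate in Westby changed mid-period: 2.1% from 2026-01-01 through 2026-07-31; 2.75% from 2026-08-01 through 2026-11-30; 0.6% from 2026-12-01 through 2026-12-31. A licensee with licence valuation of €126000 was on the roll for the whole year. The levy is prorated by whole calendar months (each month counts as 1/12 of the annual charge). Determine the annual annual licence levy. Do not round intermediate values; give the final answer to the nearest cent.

€2761.50

2026-01-01 to 2026-07-31: 7 months at 2.1% → €126000 × 2.1% × 7/12 = €1543.5000
2026-08-01 to 2026-11-30: 4 months at 2.75% → €126000 × 2.75% × 4/12 = €1155.0000
2026-12-01 to 2026-12-31: 1 month at 0.6% → €126000 × 0.6% × 1/12 = €63.0000
Total = €2761.5000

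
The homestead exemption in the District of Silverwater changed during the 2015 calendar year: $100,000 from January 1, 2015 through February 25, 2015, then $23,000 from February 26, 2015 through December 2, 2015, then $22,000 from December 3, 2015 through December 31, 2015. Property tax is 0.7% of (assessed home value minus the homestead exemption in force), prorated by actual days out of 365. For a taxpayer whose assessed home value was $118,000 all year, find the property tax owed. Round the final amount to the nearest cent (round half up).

January 1 – February 25, 2015: 56 days, exemption $100,000 → ($118,000 − $100,000) × 0.7% × 56/365 = $19.3315
February 26 – December 2, 2015: 280 days, exemption $23,000 → ($118,000 − $23,000) × 0.7% × 280/365 = $510.1370
December 3 – December 31, 2015: 29 days, exemption $22,000 → ($118,000 − $22,000) × 0.7% × 29/365 = $53.3918
Total = $582.8603

$582.86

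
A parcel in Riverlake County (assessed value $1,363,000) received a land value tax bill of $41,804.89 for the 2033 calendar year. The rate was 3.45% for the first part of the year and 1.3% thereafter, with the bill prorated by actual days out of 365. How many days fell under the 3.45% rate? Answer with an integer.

300 days

Let d = days at the first rate; then 365 − d days at the second rate.
$1,363,000 × [3.45%·d + 1.3%·(365−d)] / 365 = $41,804.89
Solving gives d = 300, so the new rate took effect on October 28, 2033.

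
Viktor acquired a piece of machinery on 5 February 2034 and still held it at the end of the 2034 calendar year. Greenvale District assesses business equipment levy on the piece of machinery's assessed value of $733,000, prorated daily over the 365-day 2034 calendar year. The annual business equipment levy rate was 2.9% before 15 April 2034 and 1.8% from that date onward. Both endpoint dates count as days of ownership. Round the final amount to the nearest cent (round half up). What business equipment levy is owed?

5 February – 14 April 2034: 69 days at 2.9% → $733,000 × 2.9% × 69/365 = $4,018.4466
15 April – 31 December 2034: 261 days at 1.8% → $733,000 × 1.8% × 261/365 = $9,434.6137
Total = $13,453.0603

$13,453.06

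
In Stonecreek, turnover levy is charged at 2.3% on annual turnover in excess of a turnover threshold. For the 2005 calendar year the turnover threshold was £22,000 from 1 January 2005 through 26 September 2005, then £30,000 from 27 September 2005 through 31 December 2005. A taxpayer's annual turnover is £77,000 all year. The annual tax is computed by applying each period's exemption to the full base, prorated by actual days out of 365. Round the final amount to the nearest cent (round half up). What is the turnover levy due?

1 January – 26 September 2005: 269 days, exemption £22,000 → (£77,000 − £22,000) × 2.3% × 269/365 = £932.2877
27 September – 31 December 2005: 96 days, exemption £30,000 → (£77,000 − £30,000) × 2.3% × 96/365 = £284.3178
Total = £1,216.6055

£1,216.61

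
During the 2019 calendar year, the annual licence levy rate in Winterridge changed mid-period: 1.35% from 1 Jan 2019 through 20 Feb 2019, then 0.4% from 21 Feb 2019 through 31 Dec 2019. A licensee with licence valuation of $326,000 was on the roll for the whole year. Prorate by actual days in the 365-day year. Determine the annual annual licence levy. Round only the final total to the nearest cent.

1 Jan – 20 Feb 2019: 51 days at 1.35% → $326,000 × 1.35% × 51/365 = $614.9342
21 Feb – 31 Dec 2019: 314 days at 0.4% → $326,000 × 0.4% × 314/365 = $1,121.7973
Total = $1,736.7315

$1,736.73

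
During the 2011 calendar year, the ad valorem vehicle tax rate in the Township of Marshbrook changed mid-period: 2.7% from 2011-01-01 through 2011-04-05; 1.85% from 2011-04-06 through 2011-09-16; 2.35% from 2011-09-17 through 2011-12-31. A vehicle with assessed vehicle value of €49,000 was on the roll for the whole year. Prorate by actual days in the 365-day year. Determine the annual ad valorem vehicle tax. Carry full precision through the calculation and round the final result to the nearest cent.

2011-01-01 to 2011-04-05: 95 days at 2.7% → €49,000 × 2.7% × 95/365 = €344.3425
2011-04-06 to 2011-09-16: 164 days at 1.85% → €49,000 × 1.85% × 164/365 = €407.3041
2011-09-17 to 2011-12-31: 106 days at 2.35% → €49,000 × 2.35% × 106/365 = €334.4082
Total = €1,086.0548

€1,086.05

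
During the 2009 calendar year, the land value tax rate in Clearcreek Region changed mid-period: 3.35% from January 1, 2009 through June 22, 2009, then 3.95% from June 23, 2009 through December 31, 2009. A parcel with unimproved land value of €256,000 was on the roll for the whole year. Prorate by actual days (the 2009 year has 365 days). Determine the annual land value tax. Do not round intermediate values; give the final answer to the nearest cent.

January 1 – June 22, 2009: 173 days at 3.35% → €256,000 × 3.35% × 173/365 = €4,064.7890
June 23 – December 31, 2009: 192 days at 3.95% → €256,000 × 3.95% × 192/365 = €5,319.1890
Total = €9,383.9781

€9,383.98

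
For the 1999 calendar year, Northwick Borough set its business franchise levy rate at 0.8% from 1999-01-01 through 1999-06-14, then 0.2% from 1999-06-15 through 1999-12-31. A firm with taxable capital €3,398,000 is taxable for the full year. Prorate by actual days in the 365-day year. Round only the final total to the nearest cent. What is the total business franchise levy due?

€16,012.49

1999-01-01 to 1999-06-14: 165 days at 0.8% → €3,398,000 × 0.8% × 165/365 = €12,288.6575
1999-06-15 to 1999-12-31: 200 days at 0.2% → €3,398,000 × 0.2% × 200/365 = €3,723.8356
Total = €16,012.4932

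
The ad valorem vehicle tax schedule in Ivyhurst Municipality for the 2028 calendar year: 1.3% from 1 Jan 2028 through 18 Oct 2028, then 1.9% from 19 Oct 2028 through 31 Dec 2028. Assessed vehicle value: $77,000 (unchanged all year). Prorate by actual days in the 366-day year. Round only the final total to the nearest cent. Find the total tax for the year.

1 Jan – 18 Oct 2028: 292 days at 1.3% → $77,000 × 1.3% × 292/366 = $798.6120
19 Oct – 31 Dec 2028: 74 days at 1.9% → $77,000 × 1.9% × 74/366 = $295.7978
Total = $1,094.4098

$1,094.41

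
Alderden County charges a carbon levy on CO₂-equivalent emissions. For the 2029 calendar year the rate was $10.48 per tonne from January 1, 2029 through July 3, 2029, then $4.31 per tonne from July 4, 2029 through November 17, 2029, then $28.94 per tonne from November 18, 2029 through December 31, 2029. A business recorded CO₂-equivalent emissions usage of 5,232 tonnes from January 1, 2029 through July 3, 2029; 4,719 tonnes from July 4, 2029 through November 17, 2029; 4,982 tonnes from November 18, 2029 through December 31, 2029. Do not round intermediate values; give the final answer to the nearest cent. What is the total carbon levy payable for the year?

January 1 – July 3, 2029: 5,232 tonnes at $10.48/tonne → $54,831.36
July 4 – November 17, 2029: 4,719 tonnes at $4.31/tonne → $20,338.89
November 18 – December 31, 2029: 4,982 tonnes at $28.94/tonne → $144,179.08

$219,349.33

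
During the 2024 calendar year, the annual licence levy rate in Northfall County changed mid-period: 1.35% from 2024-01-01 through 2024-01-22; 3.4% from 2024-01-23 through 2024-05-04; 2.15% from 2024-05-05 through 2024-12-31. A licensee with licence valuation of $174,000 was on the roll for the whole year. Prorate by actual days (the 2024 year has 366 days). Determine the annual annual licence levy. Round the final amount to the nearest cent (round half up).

2024-01-01 to 2024-01-22: 22 days at 1.35% → $174,000 × 1.35% × 22/366 = $141.1967
2024-01-23 to 2024-05-04: 103 days at 3.4% → $174,000 × 3.4% × 103/366 = $1,664.8852
2024-05-05 to 2024-12-31: 241 days at 2.15% → $174,000 × 2.15% × 241/366 = $2,463.3361
Total = $4,269.4180

$4,269.42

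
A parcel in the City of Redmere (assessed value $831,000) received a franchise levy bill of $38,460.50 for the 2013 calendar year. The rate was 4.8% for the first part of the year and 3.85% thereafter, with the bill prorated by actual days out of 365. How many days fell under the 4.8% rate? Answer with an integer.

299 days

Let d = days at the first rate; then 365 − d days at the second rate.
$831,000 × [4.8%·d + 3.85%·(365−d)] / 365 = $38,460.50
Solving gives d = 299, so the new rate took effect on October 27, 2013.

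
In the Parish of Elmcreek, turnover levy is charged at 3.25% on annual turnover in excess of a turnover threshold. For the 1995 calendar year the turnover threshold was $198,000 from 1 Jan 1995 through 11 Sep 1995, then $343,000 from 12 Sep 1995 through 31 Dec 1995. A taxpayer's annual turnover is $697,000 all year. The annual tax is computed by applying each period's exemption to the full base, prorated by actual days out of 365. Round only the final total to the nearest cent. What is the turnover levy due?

$14,784.38

1 Jan – 11 Sep 1995: 254 days, exemption $198,000 → ($697,000 − $198,000) × 3.25% × 254/365 = $11,285.6027
12 Sep – 31 Dec 1995: 111 days, exemption $343,000 → ($697,000 − $343,000) × 3.25% × 111/365 = $3,498.7808
Total = $14,784.3836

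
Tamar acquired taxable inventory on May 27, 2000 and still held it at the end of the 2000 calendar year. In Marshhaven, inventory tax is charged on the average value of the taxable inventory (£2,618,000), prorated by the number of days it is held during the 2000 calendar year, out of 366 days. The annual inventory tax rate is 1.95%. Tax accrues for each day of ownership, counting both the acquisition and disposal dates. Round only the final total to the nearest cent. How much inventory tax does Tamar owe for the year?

£30,546.91

Days held (May 27 – December 31, 2000): 219 out of 366
Tax = £2,618,000 × 1.95% × 219/366 = £30,546.9098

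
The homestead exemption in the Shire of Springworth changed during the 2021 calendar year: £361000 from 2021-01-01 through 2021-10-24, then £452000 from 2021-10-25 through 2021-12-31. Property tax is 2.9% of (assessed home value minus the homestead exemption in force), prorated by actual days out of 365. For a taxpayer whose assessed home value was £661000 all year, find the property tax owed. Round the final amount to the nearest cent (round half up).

2021-01-01 to 2021-10-24: 297 days, exemption £361000 → (£661000 − £361000) × 2.9% × 297/365 = £7079.1781
2021-10-25 to 2021-12-31: 68 days, exemption £452000 → (£661000 − £452000) × 2.9% × 68/365 = £1129.1726
Total = £8208.3507

£8208.35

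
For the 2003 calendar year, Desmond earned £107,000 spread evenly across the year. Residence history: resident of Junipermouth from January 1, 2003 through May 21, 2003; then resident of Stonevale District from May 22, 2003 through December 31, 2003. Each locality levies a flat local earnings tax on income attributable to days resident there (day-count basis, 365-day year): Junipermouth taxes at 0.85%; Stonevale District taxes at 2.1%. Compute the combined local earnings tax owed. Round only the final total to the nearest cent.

Junipermouth, January 1 – May 21, 2003: 141 days → £107,000 × 0.85% × 141/365 = £351.3411
Stonevale District, May 22 – December 31, 2003: 224 days → £107,000 × 2.1% × 224/365 = £1,378.9808
Total = £1,730.3219

£1,730.32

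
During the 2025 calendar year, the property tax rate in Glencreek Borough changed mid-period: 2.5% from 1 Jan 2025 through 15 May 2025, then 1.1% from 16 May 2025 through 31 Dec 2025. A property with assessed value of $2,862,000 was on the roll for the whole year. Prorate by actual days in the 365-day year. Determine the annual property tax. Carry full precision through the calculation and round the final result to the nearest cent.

$46,301.67

1 Jan – 15 May 2025: 135 days at 2.5% → $2,862,000 × 2.5% × 135/365 = $26,463.6986
16 May – 31 Dec 2025: 230 days at 1.1% → $2,862,000 × 1.1% × 230/365 = $19,837.9726
Total = $46,301.6712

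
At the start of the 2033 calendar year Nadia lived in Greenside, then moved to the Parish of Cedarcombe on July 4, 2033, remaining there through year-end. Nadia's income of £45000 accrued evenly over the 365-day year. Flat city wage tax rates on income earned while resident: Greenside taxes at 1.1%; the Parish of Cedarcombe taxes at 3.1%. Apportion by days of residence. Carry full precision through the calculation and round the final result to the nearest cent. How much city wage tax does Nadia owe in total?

Greenside, January 1 – July 3, 2033: 184 days → £45000 × 1.1% × 184/365 = £249.5342
The Parish of Cedarcombe, July 4 – December 31, 2033: 181 days → £45000 × 3.1% × 181/365 = £691.7671
Total = £941.3014

£941.30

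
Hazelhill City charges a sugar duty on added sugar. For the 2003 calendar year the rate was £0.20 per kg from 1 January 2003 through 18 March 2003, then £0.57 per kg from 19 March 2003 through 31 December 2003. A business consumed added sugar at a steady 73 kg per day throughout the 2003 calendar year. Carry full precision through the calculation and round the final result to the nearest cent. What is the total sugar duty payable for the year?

£13107.88

1 January – 18 March 2003: 77 days × 73 kg/day = 5,621 kg at £0.20/kg → £1124.20
19 March – 31 December 2003: 288 days × 73 kg/day = 21,024 kg at £0.57/kg → £11983.68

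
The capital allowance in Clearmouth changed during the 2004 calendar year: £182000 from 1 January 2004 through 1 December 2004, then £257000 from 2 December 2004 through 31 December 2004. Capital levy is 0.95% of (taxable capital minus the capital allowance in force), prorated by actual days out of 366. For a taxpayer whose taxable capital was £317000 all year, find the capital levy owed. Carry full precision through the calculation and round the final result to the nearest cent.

1 January – 1 December 2004: 336 days, exemption £182000 → (£317000 − £182000) × 0.95% × 336/366 = £1177.3770
2 December – 31 December 2004: 30 days, exemption £257000 → (£317000 − £257000) × 0.95% × 30/366 = £46.7213
Total = £1224.0984

£1224.10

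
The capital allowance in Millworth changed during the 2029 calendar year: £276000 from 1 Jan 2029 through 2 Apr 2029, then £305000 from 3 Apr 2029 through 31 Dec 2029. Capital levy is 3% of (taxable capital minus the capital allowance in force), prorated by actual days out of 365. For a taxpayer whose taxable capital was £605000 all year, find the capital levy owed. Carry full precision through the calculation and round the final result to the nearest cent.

1 Jan – 2 Apr 2029: 92 days, exemption £276000 → (£605000 − £276000) × 3% × 92/365 = £2487.7808
3 Apr – 31 Dec 2029: 273 days, exemption £305000 → (£605000 − £305000) × 3% × 273/365 = £6731.5068
Total = £9219.2877

£9219.29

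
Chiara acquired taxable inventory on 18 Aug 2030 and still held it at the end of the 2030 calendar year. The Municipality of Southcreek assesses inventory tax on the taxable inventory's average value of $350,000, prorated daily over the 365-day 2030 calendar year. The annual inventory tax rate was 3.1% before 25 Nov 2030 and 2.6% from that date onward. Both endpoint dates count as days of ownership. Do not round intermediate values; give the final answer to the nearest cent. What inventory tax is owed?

18 Aug – 24 Nov 2030: 99 days at 3.1% → $350,000 × 3.1% × 99/365 = $2,942.8767
25 Nov – 31 Dec 2030: 37 days at 2.6% → $350,000 × 2.6% × 37/365 = $922.4658
Total = $3,865.3425

$3,865.34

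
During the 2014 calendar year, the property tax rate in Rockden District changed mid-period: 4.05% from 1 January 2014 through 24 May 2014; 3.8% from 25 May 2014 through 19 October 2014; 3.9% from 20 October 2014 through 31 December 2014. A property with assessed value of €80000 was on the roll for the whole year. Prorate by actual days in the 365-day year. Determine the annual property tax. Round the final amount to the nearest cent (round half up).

1 January – 24 May 2014: 144 days at 4.05% → €80000 × 4.05% × 144/365 = €1278.2466
25 May – 19 October 2014: 148 days at 3.8% → €80000 × 3.8% × 148/365 = €1232.6575
20 October – 31 December 2014: 73 days at 3.9% → €80000 × 3.9% × 73/365 = €624.0000
Total = €3134.9041

€3134.90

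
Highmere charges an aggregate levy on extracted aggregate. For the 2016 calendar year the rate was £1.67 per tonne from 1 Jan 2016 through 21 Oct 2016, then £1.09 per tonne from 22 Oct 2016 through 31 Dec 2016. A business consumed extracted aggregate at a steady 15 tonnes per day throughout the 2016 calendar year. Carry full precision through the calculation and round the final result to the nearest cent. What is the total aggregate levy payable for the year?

£8,550.60

1 Jan – 21 Oct 2016: 295 days × 15 tonnes/day = 4,425 tonnes at £1.67/tonne → £7,389.75
22 Oct – 31 Dec 2016: 71 days × 15 tonnes/day = 1,065 tonnes at £1.09/tonne → £1,160.85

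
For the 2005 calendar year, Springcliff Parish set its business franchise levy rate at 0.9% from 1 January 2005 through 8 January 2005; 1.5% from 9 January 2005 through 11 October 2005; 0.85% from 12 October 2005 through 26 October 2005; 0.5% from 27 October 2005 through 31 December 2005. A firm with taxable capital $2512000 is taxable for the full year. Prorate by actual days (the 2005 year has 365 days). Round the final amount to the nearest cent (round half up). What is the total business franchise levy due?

$32136.39

1 January – 8 January 2005: 8 days at 0.9% → $2512000 × 0.9% × 8/365 = $495.5178
9 January – 11 October 2005: 276 days at 1.5% → $2512000 × 1.5% × 276/365 = $28492.2740
12 October – 26 October 2005: 15 days at 0.85% → $2512000 × 0.85% × 15/365 = $877.4795
27 October – 31 December 2005: 66 days at 0.5% → $2512000 × 0.5% × 66/365 = $2271.1233
Total = $32136.3945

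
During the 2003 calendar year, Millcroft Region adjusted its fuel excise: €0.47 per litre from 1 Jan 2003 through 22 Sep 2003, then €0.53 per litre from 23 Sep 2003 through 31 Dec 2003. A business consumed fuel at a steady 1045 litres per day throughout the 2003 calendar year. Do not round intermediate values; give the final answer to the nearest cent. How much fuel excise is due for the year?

1 Jan – 22 Sep 2003: 265 days × 1045 litres/day = 276,925 litres at €0.47/litre → €130,154.75
23 Sep – 31 Dec 2003: 100 days × 1045 litres/day = 104,500 litres at €0.53/litre → €55,385.00

€185,539.75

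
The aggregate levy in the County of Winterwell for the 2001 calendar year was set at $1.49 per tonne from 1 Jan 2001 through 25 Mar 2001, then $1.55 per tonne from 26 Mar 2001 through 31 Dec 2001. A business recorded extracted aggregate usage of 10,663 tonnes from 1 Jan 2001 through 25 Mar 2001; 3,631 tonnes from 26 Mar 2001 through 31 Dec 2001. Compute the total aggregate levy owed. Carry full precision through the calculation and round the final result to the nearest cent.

$21,515.92

1 Jan – 25 Mar 2001: 10,663 tonnes at $1.49/tonne → $15,887.87
26 Mar – 31 Dec 2001: 3,631 tonnes at $1.55/tonne → $5,628.05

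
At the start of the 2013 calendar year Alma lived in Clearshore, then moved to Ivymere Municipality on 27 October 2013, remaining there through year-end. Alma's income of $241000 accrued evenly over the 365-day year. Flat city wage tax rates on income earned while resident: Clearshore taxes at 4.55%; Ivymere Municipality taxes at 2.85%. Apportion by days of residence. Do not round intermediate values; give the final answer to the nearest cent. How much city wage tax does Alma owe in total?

Clearshore, 1 January – 26 October 2013: 299 days → $241000 × 4.55% × 299/365 = $8982.6973
Ivymere Municipality, 27 October – 31 December 2013: 66 days → $241000 × 2.85% × 66/365 = $1241.9753
Total = $10224.6726

$10224.67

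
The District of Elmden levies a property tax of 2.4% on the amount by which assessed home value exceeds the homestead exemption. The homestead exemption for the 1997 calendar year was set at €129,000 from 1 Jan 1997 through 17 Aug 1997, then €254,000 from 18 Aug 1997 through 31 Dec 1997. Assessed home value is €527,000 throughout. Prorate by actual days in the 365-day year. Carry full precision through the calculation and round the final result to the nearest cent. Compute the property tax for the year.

€8,434.19

1 Jan – 17 Aug 1997: 229 days, exemption €129,000 → (€527,000 − €129,000) × 2.4% × 229/365 = €5,992.8986
18 Aug – 31 Dec 1997: 136 days, exemption €254,000 → (€527,000 − €254,000) × 2.4% × 136/365 = €2,441.2932
Total = €8,434.1918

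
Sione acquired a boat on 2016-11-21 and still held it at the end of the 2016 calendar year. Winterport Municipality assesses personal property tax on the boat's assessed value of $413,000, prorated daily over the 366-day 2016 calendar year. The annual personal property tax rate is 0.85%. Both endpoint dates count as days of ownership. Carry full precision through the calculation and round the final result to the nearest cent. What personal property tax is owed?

Days held (2016-11-21 to 2016-12-31): 41 out of 366
Tax = $413,000 × 0.85% × 41/366 = $393.2527

$393.25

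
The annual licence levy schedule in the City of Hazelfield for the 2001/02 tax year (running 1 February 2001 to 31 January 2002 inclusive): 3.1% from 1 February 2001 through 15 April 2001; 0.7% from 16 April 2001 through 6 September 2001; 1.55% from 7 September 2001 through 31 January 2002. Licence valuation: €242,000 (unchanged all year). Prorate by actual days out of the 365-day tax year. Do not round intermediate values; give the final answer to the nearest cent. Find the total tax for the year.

1 February – 15 April 2001: 74 days at 3.1% → €242,000 × 3.1% × 74/365 = €1,520.9534
16 April – 6 September 2001: 144 days at 0.7% → €242,000 × 0.7% × 144/365 = €668.3178
7 September 2001 – 31 January 2002: 147 days at 1.55% → €242,000 × 1.55% × 147/365 = €1,510.6767
Total = €3,699.9479

€3,699.95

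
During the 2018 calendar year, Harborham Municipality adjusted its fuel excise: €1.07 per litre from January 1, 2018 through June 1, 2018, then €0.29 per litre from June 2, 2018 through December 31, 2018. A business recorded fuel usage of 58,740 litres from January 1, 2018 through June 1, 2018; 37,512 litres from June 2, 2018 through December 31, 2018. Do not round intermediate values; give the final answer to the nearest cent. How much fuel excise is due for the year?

January 1 – June 1, 2018: 58,740 litres at €1.07/litre → €62,851.80
June 2 – December 31, 2018: 37,512 litres at €0.29/litre → €10,878.48

€73,730.28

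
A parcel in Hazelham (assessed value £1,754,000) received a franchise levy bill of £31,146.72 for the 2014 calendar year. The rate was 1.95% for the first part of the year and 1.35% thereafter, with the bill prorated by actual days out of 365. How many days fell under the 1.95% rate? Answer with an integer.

259 days

Let d = days at the first rate; then 365 − d days at the second rate.
£1,754,000 × [1.95%·d + 1.35%·(365−d)] / 365 = £31,146.72
Solving gives d = 259, so the new rate took effect on 17 September 2014.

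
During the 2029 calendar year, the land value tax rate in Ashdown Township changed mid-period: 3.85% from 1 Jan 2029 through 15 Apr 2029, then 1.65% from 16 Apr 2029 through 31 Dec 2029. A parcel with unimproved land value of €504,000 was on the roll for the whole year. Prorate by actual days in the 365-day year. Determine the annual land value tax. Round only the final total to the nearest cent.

1 Jan – 15 Apr 2029: 105 days at 3.85% → €504,000 × 3.85% × 105/365 = €5,581.9726
16 Apr – 31 Dec 2029: 260 days at 1.65% → €504,000 × 1.65% × 260/365 = €5,923.7260
Total = €11,505.6986

€11,505.70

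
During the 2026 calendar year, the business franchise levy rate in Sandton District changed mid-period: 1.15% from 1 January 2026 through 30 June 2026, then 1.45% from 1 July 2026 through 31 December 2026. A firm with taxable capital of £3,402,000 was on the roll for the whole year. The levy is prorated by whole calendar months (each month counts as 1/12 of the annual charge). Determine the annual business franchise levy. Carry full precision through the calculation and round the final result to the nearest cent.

1 January – 30 June 2026: 6 months at 1.15% → £3,402,000 × 1.15% × 6/12 = £19,561.5000
1 July – 31 December 2026: 6 months at 1.45% → £3,402,000 × 1.45% × 6/12 = £24,664.5000
Total = £44,226.0000

£44,226.00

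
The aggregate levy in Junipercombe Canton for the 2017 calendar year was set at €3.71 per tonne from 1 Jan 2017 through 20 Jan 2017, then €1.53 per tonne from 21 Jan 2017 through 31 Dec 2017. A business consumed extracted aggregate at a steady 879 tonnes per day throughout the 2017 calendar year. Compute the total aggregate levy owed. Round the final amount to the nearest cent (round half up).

€529,201.95

1 Jan – 20 Jan 2017: 20 days × 879 tonnes/day = 17,580 tonnes at €3.71/tonne → €65,221.80
21 Jan – 31 Dec 2017: 345 days × 879 tonnes/day = 303,255 tonnes at €1.53/tonne → €463,980.15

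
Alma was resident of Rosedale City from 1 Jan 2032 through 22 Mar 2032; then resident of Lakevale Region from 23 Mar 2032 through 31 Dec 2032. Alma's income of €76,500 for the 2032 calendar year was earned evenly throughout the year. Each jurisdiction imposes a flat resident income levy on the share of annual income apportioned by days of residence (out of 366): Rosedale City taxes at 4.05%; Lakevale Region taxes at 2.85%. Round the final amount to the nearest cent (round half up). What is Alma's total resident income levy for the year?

€2,385.92

Rosedale City, 1 Jan – 22 Mar 2032: 82 days → €76,500 × 4.05% × 82/366 = €694.1434
Lakevale Region, 23 Mar – 31 Dec 2032: 284 days → €76,500 × 2.85% × 284/366 = €1,691.7787
Total = €2,385.9221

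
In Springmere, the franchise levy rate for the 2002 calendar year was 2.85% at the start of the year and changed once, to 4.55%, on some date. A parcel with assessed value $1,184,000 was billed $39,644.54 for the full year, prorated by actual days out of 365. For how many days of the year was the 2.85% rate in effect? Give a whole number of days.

258 days

Let d = days at the first rate; then 365 − d days at the second rate.
$1,184,000 × [2.85%·d + 4.55%·(365−d)] / 365 = $39,644.54
Solving gives d = 258, so the new rate took effect on September 16, 2002.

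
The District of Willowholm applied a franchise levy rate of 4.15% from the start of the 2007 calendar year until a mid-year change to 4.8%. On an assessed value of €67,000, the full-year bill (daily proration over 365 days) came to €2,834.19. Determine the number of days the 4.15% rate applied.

Let d = days at the first rate; then 365 − d days at the second rate.
€67,000 × [4.15%·d + 4.8%·(365−d)] / 365 = €2,834.19
Solving gives d = 320, so the new rate took effect on 17 November 2007.

320 days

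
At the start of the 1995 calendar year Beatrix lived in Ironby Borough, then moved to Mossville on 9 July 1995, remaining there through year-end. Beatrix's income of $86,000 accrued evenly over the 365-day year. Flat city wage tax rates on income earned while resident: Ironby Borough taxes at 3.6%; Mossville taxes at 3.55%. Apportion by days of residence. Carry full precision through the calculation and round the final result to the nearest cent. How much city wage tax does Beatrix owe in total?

$3,075.27

Ironby Borough, 1 January – 8 July 1995: 189 days → $86,000 × 3.6% × 189/365 = $1,603.1342
Mossville, 9 July – 31 December 1995: 176 days → $86,000 × 3.55% × 176/365 = $1,472.1315
Total = $3,075.2658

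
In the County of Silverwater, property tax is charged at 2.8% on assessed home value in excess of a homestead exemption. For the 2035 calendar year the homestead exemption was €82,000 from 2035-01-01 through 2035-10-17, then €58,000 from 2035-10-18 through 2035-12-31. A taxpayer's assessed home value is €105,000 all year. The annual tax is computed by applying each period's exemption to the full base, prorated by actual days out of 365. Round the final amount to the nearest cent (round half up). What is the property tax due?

€782.08

2035-01-01 to 2035-10-17: 290 days, exemption €82,000 → (€105,000 − €82,000) × 2.8% × 290/365 = €511.6712
2035-10-18 to 2035-12-31: 75 days, exemption €58,000 → (€105,000 − €58,000) × 2.8% × 75/365 = €270.4110
Total = €782.0822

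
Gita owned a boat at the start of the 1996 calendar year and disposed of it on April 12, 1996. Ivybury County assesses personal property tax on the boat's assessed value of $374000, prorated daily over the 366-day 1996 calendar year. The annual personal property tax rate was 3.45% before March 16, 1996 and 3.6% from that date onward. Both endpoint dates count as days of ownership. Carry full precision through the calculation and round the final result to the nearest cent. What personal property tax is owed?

$3674.09

January 1 – March 15, 1996: 75 days at 3.45% → $374000 × 3.45% × 75/366 = $2644.0574
March 16 – April 12, 1996: 28 days at 3.6% → $374000 × 3.6% × 28/366 = $1030.0328
Total = $3674.0902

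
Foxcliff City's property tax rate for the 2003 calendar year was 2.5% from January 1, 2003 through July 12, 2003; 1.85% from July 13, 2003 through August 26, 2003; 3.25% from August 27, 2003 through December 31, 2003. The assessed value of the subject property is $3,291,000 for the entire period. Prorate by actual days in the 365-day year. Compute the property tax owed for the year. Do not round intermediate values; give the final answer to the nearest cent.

$88,225.85

January 1 – July 12, 2003: 193 days at 2.5% → $3,291,000 × 2.5% × 193/365 = $43,504.3151
July 13 – August 26, 2003: 45 days at 1.85% → $3,291,000 × 1.85% × 45/365 = $7,506.1849
August 27 – December 31, 2003: 127 days at 3.25% → $3,291,000 × 3.25% × 127/365 = $37,215.3493
Total = $88,225.8493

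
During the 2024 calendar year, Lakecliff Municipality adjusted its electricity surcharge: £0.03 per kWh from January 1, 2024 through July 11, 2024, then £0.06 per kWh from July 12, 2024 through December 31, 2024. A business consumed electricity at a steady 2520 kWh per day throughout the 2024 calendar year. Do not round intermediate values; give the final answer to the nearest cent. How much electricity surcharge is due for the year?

£40,748.40

January 1 – July 11, 2024: 193 days × 2520 kWh/day = 486,360 kWh at £0.03/kWh → £14,590.80
July 12 – December 31, 2024: 173 days × 2520 kWh/day = 435,960 kWh at £0.06/kWh → £26,157.60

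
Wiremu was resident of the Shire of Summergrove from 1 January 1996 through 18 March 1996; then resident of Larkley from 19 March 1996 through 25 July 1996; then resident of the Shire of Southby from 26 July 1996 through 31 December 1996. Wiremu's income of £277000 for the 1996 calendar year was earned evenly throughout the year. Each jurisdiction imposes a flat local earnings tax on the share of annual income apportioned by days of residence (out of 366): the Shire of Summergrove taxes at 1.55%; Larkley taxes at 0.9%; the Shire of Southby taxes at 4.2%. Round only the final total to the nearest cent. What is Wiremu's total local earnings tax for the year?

£6847.80

The Shire of Summergrove, 1 January – 18 March 1996: 78 days → £277000 × 1.55% × 78/366 = £915.0082
Larkley, 19 March – 25 July 1996: 129 days → £277000 × 0.9% × 129/366 = £878.6803
The Shire of Southby, 26 July – 31 December 1996: 159 days → £277000 × 4.2% × 159/366 = £5054.1148
Total = £6847.8033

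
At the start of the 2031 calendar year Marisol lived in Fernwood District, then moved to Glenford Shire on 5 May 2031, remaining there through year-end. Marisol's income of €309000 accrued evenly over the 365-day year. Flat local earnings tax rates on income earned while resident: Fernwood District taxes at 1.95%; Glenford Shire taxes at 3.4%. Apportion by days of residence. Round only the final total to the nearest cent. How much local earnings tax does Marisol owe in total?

€8983.86

Fernwood District, 1 Jan – 4 May 2031: 124 days → €309000 × 1.95% × 124/365 = €2047.0192
Glenford Shire, 5 May – 31 Dec 2031: 241 days → €309000 × 3.4% × 241/365 = €6936.8384
Total = €8983.8575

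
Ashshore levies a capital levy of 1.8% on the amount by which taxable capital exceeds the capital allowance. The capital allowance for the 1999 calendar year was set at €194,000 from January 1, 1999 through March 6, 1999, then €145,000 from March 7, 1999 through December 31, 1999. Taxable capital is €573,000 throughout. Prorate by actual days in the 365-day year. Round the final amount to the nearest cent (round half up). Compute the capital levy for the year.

€7,546.93

January 1 – March 6, 1999: 65 days, exemption €194,000 → (€573,000 − €194,000) × 1.8% × 65/365 = €1,214.8767
March 7 – December 31, 1999: 300 days, exemption €145,000 → (€573,000 − €145,000) × 1.8% × 300/365 = €6,332.0548
Total = €7,546.9315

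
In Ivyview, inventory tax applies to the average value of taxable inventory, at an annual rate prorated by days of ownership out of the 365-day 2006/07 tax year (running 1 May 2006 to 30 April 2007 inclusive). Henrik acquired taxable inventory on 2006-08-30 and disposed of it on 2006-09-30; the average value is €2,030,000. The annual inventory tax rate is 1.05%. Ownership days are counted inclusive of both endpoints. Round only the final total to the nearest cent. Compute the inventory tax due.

€1,868.71

Days held (2006-08-30 to 2006-09-30): 32 out of 365
Tax = €2,030,000 × 1.05% × 32/365 = €1,868.7123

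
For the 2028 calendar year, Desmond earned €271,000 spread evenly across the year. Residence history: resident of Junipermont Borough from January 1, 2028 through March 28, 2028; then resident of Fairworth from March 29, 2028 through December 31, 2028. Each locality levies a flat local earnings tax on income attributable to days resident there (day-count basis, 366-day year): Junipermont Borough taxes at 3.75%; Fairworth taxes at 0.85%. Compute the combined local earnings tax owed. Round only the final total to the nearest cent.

€4,193.10

Junipermont Borough, January 1 – March 28, 2028: 88 days → €271,000 × 3.75% × 88/366 = €2,443.4426
Fairworth, March 29 – December 31, 2028: 278 days → €271,000 × 0.85% × 278/366 = €1,749.6530
Total = €4,193.0956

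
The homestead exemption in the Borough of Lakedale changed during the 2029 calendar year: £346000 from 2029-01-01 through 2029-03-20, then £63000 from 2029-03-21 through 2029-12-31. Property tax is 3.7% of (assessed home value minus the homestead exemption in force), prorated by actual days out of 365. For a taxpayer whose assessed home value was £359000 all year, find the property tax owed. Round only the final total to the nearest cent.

£8685.67

2029-01-01 to 2029-03-20: 79 days, exemption £346000 → (£359000 − £346000) × 3.7% × 79/365 = £104.1068
2029-03-21 to 2029-12-31: 286 days, exemption £63000 → (£359000 − £63000) × 3.7% × 286/365 = £8581.5671
Total = £8685.6740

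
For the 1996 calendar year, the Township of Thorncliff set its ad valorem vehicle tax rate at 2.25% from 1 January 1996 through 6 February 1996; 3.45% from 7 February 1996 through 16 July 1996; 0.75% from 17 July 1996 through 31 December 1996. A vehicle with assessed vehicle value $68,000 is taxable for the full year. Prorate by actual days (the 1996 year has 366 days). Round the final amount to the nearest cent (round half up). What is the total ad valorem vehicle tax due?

1 January – 6 February 1996: 37 days at 2.25% → $68,000 × 2.25% × 37/366 = $154.6721
7 February – 16 July 1996: 161 days at 3.45% → $68,000 × 3.45% × 161/366 = $1,031.9836
17 July – 31 December 1996: 168 days at 0.75% → $68,000 × 0.75% × 168/366 = $234.0984
Total = $1,420.7541

$1,420.75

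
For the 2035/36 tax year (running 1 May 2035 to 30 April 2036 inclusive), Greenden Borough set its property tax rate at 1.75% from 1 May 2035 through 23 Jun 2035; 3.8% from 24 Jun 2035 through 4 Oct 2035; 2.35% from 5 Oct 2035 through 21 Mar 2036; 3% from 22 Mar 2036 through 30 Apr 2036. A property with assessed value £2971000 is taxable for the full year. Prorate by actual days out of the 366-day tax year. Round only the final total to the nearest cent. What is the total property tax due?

£81422.45

1 May – 23 Jun 2035: 54 days at 1.75% → £2971000 × 1.75% × 54/366 = £7671.0246
24 Jun – 4 Oct 2035: 103 days at 3.8% → £2971000 × 3.8% × 103/366 = £31771.8415
5 Oct 2035 – 21 Mar 2036: 169 days at 2.35% → £2971000 × 2.35% × 169/366 = £32238.5970
22 Mar – 30 Apr 2036: 40 days at 3% → £2971000 × 3% × 40/366 = £9740.9836
Total = £81422.4467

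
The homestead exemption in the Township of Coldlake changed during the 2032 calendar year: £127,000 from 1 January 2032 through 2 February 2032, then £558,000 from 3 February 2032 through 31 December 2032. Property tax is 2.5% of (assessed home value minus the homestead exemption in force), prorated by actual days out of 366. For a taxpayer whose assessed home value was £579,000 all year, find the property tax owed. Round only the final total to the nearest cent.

1 January – 2 February 2032: 33 days, exemption £127,000 → (£579,000 − £127,000) × 2.5% × 33/366 = £1,018.8525
3 February – 31 December 2032: 333 days, exemption £558,000 → (£579,000 − £558,000) × 2.5% × 333/366 = £477.6639
Total = £1,496.5164

£1,496.52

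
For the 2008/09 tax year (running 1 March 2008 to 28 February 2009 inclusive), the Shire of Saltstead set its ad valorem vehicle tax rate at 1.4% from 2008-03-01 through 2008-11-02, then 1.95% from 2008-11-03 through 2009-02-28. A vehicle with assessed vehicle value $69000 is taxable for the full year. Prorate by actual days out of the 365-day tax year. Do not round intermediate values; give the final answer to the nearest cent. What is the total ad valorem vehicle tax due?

2008-03-01 to 2008-11-02: 247 days at 1.4% → $69000 × 1.4% × 247/365 = $653.7041
2008-11-03 to 2009-02-28: 118 days at 1.95% → $69000 × 1.95% × 118/365 = $434.9836
Total = $1088.6877

$1088.69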